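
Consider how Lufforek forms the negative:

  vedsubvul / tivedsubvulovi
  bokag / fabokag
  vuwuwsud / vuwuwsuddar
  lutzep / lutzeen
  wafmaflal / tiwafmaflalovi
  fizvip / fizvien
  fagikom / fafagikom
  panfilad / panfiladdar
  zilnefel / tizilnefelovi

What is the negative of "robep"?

robeen

zilnefel and lutzep both have last vowel 'e' yet inflect differently (tizilnefelovi, lutzeen), so the last vowel is not what conditions the rule; the final letter is.
"robep" ends in -p. The stems ending in -p (fizvip → fizvien, lutzep → lutzeen) drop the final letter and add -en.
So robep → robeen.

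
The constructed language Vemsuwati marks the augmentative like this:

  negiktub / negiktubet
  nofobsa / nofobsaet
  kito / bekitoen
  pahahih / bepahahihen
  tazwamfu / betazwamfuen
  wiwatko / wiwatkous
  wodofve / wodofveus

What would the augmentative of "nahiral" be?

nahiralet

"nahiral" begins with n-. The stems beginning with n- (negiktub → negiktubet, nofobsa → nofobsaet) add -et.
The other patterns: stems beginning with w- add -us; stems beginning with k-, p- or t- add be- … -en around the stem.
So nahiral → nahiralet.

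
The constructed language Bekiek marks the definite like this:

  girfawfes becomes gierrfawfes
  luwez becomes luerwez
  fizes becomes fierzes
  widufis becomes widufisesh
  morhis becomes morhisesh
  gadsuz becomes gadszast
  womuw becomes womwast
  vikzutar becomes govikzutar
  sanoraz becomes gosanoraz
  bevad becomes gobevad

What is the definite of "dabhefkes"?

"dabhefkes" has last vowel 'e'. The stems whose last vowel is 'e' (girfawfes → gierrfawfes, luwez → luerwez, fizes → fierzes) insert -er- after the first vowel.
The other patterns: stems whose last vowel is 'i' add -esh; stems whose last vowel is 'u' delete the last vowel and add -ast; stems whose last vowel is 'a' add the prefix go-.
So dabhefkes → daerbhefkes.

daerbhefkes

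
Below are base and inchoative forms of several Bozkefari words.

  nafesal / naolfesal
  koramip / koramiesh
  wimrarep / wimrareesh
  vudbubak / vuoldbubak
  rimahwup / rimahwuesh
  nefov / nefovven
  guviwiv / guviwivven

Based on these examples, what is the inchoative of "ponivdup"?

ponivduesh

"ponivdup" ends in -p. The stems ending in -p (rimahwup → rimahwuesh, wimrarep → wimrareesh, koramip → koramiesh) drop the final letter and add -esh.
The other patterns: stems ending in -v double the final consonant and add -en; stems ending in -k or -l insert -ol- after the first vowel.
So ponivdup → ponivduesh.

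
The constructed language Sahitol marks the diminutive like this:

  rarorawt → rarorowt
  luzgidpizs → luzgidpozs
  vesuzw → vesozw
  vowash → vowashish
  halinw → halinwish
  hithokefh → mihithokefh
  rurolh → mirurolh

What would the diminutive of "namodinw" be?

vesuzw and halinw both end in -w yet inflect differently (vesozw, halinwish), so the final letter is not what conditions the rule; the second-to-last letter is.
"namodinw" has second-to-last letter 'n'. The one such stem in the data (halinw → halinwish) adds -ish, so the same rule applies.
The other patterns: stems whose second-to-last letter is 'w' or 'z' change the last vowel to 'o'; stems whose second-to-last letter is 'f' or 'l' add the prefix mi-.
So namodinw → namodinwish.

namodinwish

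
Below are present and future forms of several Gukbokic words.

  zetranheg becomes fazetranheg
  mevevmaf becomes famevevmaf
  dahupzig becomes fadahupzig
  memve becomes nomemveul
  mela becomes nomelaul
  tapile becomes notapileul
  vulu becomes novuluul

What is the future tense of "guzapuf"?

zetranheg and memve both have last vowel 'e' yet inflect differently (fazetranheg, nomemveul), so the last vowel is not what conditions the rule; whether the stem ends in a vowel or a consonant is.
"guzapuf" ends in a consonant. The stems ending in a consonant (zetranheg → fazetranheg, mevevmaf → famevevmaf, dahupzig → fadahupzig) add the prefix fa-.
The other pattern: stems ending in a vowel add no- … -ul around the stem.
So guzapuf → faguzapuf.

faguzapuf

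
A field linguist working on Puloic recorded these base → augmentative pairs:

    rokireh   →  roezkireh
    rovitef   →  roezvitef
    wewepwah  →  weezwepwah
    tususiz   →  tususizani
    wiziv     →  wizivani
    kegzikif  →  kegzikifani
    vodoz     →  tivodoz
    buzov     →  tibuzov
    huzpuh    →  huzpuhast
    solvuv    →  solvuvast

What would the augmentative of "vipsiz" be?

vipsizani

"vipsiz" has last vowel 'i'. The stems whose last vowel is 'i' (tususiz → tususizani, wiziv → wizivani, kegzikif → kegzikifani) add -ani.
The other patterns: stems whose last vowel is 'a' or 'e' insert -ez- after the first vowel; stems whose last vowel is 'o' add the prefix ti-; stems whose last vowel is 'u' add -ast.
So vipsiz → vipsizani.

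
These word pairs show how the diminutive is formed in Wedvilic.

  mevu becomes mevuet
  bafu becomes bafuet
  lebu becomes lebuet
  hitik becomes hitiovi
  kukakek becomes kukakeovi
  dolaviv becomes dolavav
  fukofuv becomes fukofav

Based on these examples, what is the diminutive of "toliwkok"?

hitik and dolaviv both have last vowel 'i' yet inflect differently (hitiovi, dolavav), so the last vowel is not what conditions the rule; the final letter is.
"toliwkok" ends in -k. The stems ending in -k (hitik → hitiovi, kukakek → kukakeovi) drop the final letter and add -ovi.
So toliwkok → toliwkoovi.

toliwkoovi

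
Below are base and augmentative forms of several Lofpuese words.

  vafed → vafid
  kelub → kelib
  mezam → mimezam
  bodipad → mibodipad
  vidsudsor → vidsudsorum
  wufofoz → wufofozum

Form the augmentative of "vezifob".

vezifobum

vafed and bodipad both end in -d yet inflect differently (vafid, mibodipad), so the final letter is not what conditions the rule; the last vowel is.
"vezifob" has last vowel 'o'. The stems whose last vowel is 'o' (vidsudsor → vidsudsorum, wufofoz → wufofozum) add -um.
The other patterns: stems whose last vowel is 'e' or 'u' change the last vowel to 'i'; stems whose last vowel is 'a' add the prefix mi-.
So vezifob → vezifobum.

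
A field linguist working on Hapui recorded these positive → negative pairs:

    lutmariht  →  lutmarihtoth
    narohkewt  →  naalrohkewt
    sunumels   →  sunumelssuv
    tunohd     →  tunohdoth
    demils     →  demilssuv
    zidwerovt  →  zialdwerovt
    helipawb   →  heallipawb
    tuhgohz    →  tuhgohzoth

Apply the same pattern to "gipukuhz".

gipukuhzoth

"gipukuhz" has second-to-last letter 'h'. The stems whose second-to-last letter is 'h' (tuhgohz → tuhgohzoth, lutmariht → lutmarihtoth, tunohd → tunohdoth) add -oth.
So gipukuhz → gipukuhzoth.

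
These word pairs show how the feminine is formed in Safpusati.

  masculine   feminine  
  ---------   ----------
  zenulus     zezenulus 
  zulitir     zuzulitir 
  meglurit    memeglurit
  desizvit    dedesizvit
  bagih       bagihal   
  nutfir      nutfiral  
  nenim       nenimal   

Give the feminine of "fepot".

fepotal

"fepot" has 2 vowels. The stems with 2 vowels (bagih → bagihal, nutfir → nutfiral, nenim → nenimal) add -al.
The other pattern: stems with 3 vowels repeat the first consonant+vowel as a prefix.
So fepot → fepotal.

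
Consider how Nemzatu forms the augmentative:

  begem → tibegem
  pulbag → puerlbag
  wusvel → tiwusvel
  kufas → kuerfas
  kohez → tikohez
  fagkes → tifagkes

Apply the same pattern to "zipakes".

fagkes and kufas both end in -s yet inflect differently (tifagkes, kuerfas), so the final letter is not what conditions the rule; the last vowel is.
"zipakes" has last vowel 'e'. The stems whose last vowel is 'e' (begem → tibegem, fagkes → tifagkes, kohez → tikohez) add the prefix ti-.
So zipakes → tizipakes.

tizipakes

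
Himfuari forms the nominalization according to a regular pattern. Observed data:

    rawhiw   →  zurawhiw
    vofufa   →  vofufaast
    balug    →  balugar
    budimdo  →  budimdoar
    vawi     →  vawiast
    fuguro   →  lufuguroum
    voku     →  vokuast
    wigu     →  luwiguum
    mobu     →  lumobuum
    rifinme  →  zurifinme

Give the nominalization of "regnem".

zuregnem

"regnem" begins with r-. The stems beginning with r- (rawhiw → zurawhiw, rifinme → zurifinme) add the prefix zu-.
The other patterns: stems beginning with v- add -ast; stems beginning with b- add -ar; stems beginning with f-, m- or w- add lu- … -um around the stem.
So regnem → zuregnem.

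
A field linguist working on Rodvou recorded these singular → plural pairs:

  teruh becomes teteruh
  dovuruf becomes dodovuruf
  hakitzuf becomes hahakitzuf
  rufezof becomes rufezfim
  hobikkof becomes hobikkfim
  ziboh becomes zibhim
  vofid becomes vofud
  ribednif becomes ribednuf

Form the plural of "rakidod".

"rakidod" has last vowel 'o'. The stems whose last vowel is 'o' (rufezof → rufezfim, hobikkof → hobikkfim, ziboh → zibhim) delete the last vowel and add -im.
The other patterns: stems whose last vowel is 'u' repeat the first consonant+vowel as a prefix; stems whose last vowel is 'i' change the last vowel to 'u'.
So rakidod → rakiddim.

rakiddim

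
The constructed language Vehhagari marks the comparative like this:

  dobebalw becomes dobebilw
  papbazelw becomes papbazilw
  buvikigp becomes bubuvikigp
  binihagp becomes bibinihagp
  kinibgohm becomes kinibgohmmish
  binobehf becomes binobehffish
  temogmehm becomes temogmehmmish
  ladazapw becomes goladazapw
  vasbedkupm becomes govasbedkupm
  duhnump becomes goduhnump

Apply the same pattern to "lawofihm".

dobebalw and ladazapw both end in -w yet inflect differently (dobebilw, goladazapw), so the final letter is not what conditions the rule; the second-to-last letter is.
"lawofihm" has second-to-last letter 'h'. The stems whose second-to-last letter is 'h' (kinibgohm → kinibgohmmish, binobehf → binobehffish, temogmehm → temogmehmmish) double the final consonant and add -ish.
The other patterns: stems whose second-to-last letter is 'l' change the last vowel to 'i'; stems whose second-to-last letter is 'g' repeat the first consonant+vowel as a prefix; stems whose second-to-last letter is 'm' or 'p' add the prefix go-.
So lawofihm → lawofihmmish.

lawofihmmish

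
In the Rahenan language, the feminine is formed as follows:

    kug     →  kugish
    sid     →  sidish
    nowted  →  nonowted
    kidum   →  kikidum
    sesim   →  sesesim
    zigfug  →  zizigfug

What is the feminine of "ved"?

"ved" has 1 vowel. The stems with 1 vowel (kug → kugish, sid → sidish) add -ish.
So ved → vedish.

vedish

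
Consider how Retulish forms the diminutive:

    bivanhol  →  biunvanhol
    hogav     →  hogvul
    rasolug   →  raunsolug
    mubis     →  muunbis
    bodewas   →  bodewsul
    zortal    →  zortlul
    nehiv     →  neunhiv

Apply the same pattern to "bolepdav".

bolepdvul

bodewas and mubis both end in -s yet inflect differently (bodewsul, muunbis), so the final letter is not what conditions the rule; the last vowel is.
"bolepdav" has last vowel 'a'. The stems whose last vowel is 'a' (hogav → hogvul, zortal → zortlul, bodewas → bodewsul) delete the last vowel and add -ul.
So bolepdav → bolepdvul.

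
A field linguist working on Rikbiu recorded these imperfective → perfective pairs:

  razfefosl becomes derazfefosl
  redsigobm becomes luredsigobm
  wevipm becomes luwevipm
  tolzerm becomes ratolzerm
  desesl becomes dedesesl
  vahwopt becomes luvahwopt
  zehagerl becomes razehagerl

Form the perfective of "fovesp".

desesl and zehagerl both end in -l yet inflect differently (dedesesl, razehagerl), so the final letter is not what conditions the rule; the second-to-last letter is.
"fovesp" has second-to-last letter 's'. The stems whose second-to-last letter is 's' (desesl → dedesesl, razfefosl → derazfefosl) add the prefix de-.
So fovesp → defovesp.

defovesp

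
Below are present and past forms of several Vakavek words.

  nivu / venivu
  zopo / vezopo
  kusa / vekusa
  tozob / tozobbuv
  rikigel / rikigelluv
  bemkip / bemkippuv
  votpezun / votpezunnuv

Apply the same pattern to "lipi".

"lipi" ends in a vowel. The stems ending in a vowel (nivu → venivu, zopo → vezopo, kusa → vekusa) add the prefix ve-.
So lipi → velipi.

velipi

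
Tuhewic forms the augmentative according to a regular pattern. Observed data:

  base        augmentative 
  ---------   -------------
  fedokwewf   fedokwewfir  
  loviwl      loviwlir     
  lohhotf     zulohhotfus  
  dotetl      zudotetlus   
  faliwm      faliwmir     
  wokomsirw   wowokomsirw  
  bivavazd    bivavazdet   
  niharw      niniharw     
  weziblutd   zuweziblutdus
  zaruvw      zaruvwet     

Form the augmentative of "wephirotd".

zuwephirotdus

"wephirotd" has second-to-last letter 't'. The stems whose second-to-last letter is 't' (dotetl → zudotetlus, weziblutd → zuweziblutdus, lohhotf → zulohhotfus) add zu- … -us around the stem.
The other patterns: stems whose second-to-last letter is 'w' add -ir; stems whose second-to-last letter is 'r' repeat the first consonant+vowel as a prefix; stems whose second-to-last letter is 'v' or 'z' add -et.
So wephirotd → zuwephirotdus.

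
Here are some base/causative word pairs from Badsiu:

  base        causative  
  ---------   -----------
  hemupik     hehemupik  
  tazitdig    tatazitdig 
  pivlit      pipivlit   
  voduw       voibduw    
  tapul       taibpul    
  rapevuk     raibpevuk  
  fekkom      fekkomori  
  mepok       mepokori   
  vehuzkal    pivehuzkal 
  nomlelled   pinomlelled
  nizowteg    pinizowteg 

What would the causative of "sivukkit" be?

sisivukkit

"sivukkit" has last vowel 'i'. The stems whose last vowel is 'i' (hemupik → hehemupik, tazitdig → tatazitdig, pivlit → pipivlit) repeat the first consonant+vowel as a prefix.
So sivukkit → sisivukkit.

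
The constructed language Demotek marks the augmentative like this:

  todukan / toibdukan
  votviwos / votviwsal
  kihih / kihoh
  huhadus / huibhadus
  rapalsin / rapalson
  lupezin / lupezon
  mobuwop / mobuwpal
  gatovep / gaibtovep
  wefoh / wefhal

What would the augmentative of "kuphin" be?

"kuphin" has last vowel 'i'. The stems whose last vowel is 'i' (kihih → kihoh, rapalsin → rapalson, lupezin → lupezon) change the last vowel to 'o'.
So kuphin → kuphon.

kuphon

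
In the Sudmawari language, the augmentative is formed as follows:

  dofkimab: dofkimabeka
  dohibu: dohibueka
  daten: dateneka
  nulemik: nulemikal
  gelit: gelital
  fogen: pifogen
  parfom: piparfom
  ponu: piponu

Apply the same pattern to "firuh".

pifiruh

daten and fogen both end in -n yet inflect differently (dateneka, pifogen), so the final letter is not what conditions the rule; the first letter is.
"firuh" begins with f-. The one such stem in the data (fogen → pifogen) adds the prefix pi-, so the same rule applies.
The other patterns: stems beginning with d- add -eka; stems beginning with g- or n- add -al.
So firuh → pifiruh.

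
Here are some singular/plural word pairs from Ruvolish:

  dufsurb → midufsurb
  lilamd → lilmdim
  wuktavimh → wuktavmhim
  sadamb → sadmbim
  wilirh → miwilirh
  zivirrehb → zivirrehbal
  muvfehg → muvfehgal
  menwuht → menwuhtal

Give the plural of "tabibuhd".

tabibuhdal

"tabibuhd" has second-to-last letter 'h'. The stems whose second-to-last letter is 'h' (muvfehg → muvfehgal, menwuht → menwuhtal, zivirrehb → zivirrehbal) add -al.
So tabibuhd → tabibuhdal.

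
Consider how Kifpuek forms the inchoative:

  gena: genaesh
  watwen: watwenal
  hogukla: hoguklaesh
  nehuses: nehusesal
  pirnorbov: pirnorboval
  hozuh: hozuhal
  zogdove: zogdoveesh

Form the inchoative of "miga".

"miga" ends in a vowel. The stems ending in a vowel (hogukla → hoguklaesh, gena → genaesh, zogdove → zogdoveesh) add -esh.
The other pattern: stems ending in a consonant add -al.
So miga → migaesh.

migaesh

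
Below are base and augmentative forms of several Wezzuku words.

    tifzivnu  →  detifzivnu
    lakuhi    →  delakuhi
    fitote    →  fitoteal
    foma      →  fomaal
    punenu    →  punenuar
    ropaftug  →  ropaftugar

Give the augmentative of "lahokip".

tifzivnu and punenu both end in -u yet inflect differently (detifzivnu, punenuar), so the final letter is not what conditions the rule; the first letter is.
"lahokip" begins with l-. The one such stem in the data (lakuhi → delakuhi) adds the prefix de-, so the same rule applies.
The other patterns: stems beginning with f- add -al; stems beginning with p- or r- add -ar.
So lahokip → delahokip.

delahokip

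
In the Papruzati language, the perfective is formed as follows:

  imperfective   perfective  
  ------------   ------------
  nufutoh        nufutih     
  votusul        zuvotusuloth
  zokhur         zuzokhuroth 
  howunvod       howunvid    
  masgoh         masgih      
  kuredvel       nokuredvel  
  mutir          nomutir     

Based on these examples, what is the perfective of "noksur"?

zunoksuroth

votusul and kuredvel both end in -l yet inflect differently (zuvotusuloth, nokuredvel), so the final letter is not what conditions the rule; the last vowel is.
"noksur" has last vowel 'u'. The stems whose last vowel is 'u' (votusul → zuvotusuloth, zokhur → zuzokhuroth) add zu- … -oth around the stem.
The other patterns: stems whose last vowel is 'o' change the last vowel to 'i'; stems whose last vowel is 'e' or 'i' add the prefix no-.
So noksur → zunoksuroth.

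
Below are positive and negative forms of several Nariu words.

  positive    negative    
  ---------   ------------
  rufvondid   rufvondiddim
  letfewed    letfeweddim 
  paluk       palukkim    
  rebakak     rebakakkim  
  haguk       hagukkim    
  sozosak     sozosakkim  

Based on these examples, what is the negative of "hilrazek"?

Every pair shown (rufvondid → rufvondiddim, letfewed → letfeweddim, paluk → palukkim, …) follows the same rule: double the final consonant and add -im.
So hilrazek → hilrazekkim.

hilrazekkim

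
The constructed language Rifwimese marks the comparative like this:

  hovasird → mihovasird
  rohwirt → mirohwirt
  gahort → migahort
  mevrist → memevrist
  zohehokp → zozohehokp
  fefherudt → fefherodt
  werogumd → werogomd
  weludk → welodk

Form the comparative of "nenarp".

"nenarp" has second-to-last letter 'r'. The stems whose second-to-last letter is 'r' (hovasird → mihovasird, rohwirt → mirohwirt, gahort → migahort) add the prefix mi-.
So nenarp → minenarp.

minenarp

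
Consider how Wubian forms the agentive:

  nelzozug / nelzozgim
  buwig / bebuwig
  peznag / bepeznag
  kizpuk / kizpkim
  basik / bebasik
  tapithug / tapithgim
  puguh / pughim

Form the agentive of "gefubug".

gefubgim

tapithug and peznag both end in -g yet inflect differently (tapithgim, bepeznag), so the final letter is not what conditions the rule; the last vowel is.
"gefubug" has last vowel 'u'. The stems whose last vowel is 'u' (tapithug → tapithgim, nelzozug → nelzozgim, kizpuk → kizpkim) delete the last vowel and add -im.
So gefubug → gefubgim.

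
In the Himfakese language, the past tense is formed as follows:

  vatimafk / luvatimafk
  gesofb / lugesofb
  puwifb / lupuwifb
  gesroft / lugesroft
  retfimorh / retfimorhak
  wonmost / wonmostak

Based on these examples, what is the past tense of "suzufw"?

lusuzufw

gesroft and wonmost both end in -t yet inflect differently (lugesroft, wonmostak), so the final letter is not what conditions the rule; the second-to-last letter is.
"suzufw" has second-to-last letter 'f'. The stems whose second-to-last letter is 'f' (vatimafk → luvatimafk, gesofb → lugesofb, puwifb → lupuwifb) add the prefix lu-.
So suzufw → lusuzufw.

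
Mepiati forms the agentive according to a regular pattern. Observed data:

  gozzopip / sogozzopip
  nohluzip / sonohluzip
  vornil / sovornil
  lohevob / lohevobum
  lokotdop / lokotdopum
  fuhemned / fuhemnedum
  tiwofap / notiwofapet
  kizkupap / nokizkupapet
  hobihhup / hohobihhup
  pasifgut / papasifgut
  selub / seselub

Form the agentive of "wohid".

sowohid

gozzopip and lokotdop both end in -p yet inflect differently (sogozzopip, lokotdopum), so the final letter is not what conditions the rule; the last vowel is.
"wohid" has last vowel 'i'. The stems whose last vowel is 'i' (gozzopip → sogozzopip, nohluzip → sonohluzip, vornil → sovornil) add the prefix so-.
The other patterns: stems whose last vowel is 'e' or 'o' add -um; stems whose last vowel is 'a' add no- … -et around the stem; stems whose last vowel is 'u' repeat the first consonant+vowel as a prefix.
So wohid → sowohid.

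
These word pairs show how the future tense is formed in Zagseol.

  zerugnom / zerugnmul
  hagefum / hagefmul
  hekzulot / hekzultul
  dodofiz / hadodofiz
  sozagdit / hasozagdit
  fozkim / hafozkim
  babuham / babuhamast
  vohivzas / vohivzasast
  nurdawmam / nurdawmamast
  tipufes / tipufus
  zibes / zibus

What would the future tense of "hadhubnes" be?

hekzulot and sozagdit both end in -t yet inflect differently (hekzultul, hasozagdit), so the final letter is not what conditions the rule; the last vowel is.
"hadhubnes" has last vowel 'e'. The stems whose last vowel is 'e' (tipufes → tipufus, zibes → zibus) change the last vowel to 'u'.
The other patterns: stems whose last vowel is 'o' or 'u' delete the last vowel and add -ul; stems whose last vowel is 'i' add the prefix ha-; stems whose last vowel is 'a' add -ast.
So hadhubnes → hadhubnus.

hadhubnus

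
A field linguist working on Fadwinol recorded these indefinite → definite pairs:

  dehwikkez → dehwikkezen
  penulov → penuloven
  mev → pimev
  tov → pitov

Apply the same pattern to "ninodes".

"ninodes" has 3 vowels. The stems with 3 vowels (dehwikkez → dehwikkezen, penulov → penuloven) add -en.
So ninodes → ninodesen.

ninodesen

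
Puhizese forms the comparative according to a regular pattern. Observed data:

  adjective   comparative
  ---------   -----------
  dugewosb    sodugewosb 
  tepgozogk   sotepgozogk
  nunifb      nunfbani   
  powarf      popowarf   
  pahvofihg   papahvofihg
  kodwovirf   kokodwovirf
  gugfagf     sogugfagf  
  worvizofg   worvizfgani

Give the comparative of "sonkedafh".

"sonkedafh" has second-to-last letter 'f'. The stems whose second-to-last letter is 'f' (nunifb → nunfbani, worvizofg → worvizfgani) delete the last vowel and add -ani.
The other patterns: stems whose second-to-last letter is 'h' or 'r' repeat the first consonant+vowel as a prefix; stems whose second-to-last letter is 'g' or 's' add the prefix so-.
So sonkedafh → sonkedfhani.

sonkedfhani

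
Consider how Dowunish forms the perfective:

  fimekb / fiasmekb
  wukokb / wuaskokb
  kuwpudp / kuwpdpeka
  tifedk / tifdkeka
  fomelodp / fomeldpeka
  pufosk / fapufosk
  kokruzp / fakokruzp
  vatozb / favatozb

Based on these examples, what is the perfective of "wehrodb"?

"wehrodb" has second-to-last letter 'd'. The stems whose second-to-last letter is 'd' (kuwpudp → kuwpdpeka, tifedk → tifdkeka, fomelodp → fomeldpeka) delete the last vowel and add -eka.
The other patterns: stems whose second-to-last letter is 'k' insert -as- after the first vowel; stems whose second-to-last letter is 's' or 'z' add the prefix fa-.
So wehrodb → wehrdbeka.

wehrdbeka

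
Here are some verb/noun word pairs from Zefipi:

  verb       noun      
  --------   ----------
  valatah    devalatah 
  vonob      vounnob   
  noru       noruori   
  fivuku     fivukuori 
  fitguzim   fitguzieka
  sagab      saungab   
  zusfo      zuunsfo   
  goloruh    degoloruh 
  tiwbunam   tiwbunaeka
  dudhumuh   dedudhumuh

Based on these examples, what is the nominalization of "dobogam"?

valatah and tiwbunam both have last vowel 'a' yet inflect differently (devalatah, tiwbunaeka), so the last vowel is not what conditions the rule; the final letter is.
"dobogam" ends in -m. The stems ending in -m (tiwbunam → tiwbunaeka, fitguzim → fitguzieka) drop the final letter and add -eka.
So dobogam → dobogaeka.

dobogaeka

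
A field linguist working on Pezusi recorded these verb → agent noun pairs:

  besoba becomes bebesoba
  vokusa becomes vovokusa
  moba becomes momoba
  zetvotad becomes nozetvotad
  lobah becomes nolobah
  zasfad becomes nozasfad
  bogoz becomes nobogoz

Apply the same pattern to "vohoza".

vovohoza

"vohoza" ends in -a. The stems ending in -a (besoba → bebesoba, vokusa → vovokusa, moba → momoba) repeat the first consonant+vowel as a prefix.
The other pattern: stems ending in -d, -h or -z add the prefix no-.
So vohoza → vovohoza.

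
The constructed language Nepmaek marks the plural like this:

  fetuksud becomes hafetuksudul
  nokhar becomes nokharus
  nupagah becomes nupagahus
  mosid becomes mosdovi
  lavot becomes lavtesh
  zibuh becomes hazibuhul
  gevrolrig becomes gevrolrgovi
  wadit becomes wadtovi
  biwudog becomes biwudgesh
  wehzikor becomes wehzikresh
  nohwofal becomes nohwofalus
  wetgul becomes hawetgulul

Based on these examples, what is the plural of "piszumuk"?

nokhar and wehzikor both end in -r yet inflect differently (nokharus, wehzikresh), so the final letter is not what conditions the rule; the last vowel is.
"piszumuk" has last vowel 'u'. The stems whose last vowel is 'u' (fetuksud → hafetuksudul, wetgul → hawetgulul, zibuh → hazibuhul) add ha- … -ul around the stem.
The other patterns: stems whose last vowel is 'a' add -us; stems whose last vowel is 'o' delete the last vowel and add -esh; stems whose last vowel is 'i' delete the last vowel and add -ovi.
So piszumuk → hapiszumukul.

hapiszumukul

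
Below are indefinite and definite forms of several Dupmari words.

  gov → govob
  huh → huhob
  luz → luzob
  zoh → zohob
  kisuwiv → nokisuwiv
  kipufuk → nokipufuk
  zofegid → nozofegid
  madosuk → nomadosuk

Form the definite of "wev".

wevob

gov and kisuwiv both end in -v yet inflect differently (govob, nokisuwiv), so the final letter is not what conditions the rule; the number of vowels is.
"wev" has 1 vowel. The stems with 1 vowel (gov → govob, huh → huhob, luz → luzob) add -ob.
So wev → wevob.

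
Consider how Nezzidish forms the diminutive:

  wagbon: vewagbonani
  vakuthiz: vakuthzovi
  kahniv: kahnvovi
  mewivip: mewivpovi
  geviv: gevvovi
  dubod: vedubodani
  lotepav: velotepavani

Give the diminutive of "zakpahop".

"zakpahop" has last vowel 'o'. The stems whose last vowel is 'o' (dubod → vedubodani, wagbon → vewagbonani) add ve- … -ani around the stem.
The other pattern: stems whose last vowel is 'i' delete the last vowel and add -ovi.
So zakpahop → vezakpahopani.

vezakpahopani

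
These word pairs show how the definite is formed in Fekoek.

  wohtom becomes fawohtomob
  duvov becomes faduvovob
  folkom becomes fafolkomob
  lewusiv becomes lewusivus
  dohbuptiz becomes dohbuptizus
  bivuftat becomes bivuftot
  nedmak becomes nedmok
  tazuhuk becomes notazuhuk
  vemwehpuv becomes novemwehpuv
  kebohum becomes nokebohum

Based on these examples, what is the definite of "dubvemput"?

nodubvemput

duvov and lewusiv both end in -v yet inflect differently (faduvovob, lewusivus), so the final letter is not what conditions the rule; the last vowel is.
"dubvemput" has last vowel 'u'. The stems whose last vowel is 'u' (tazuhuk → notazuhuk, vemwehpuv → novemwehpuv, kebohum → nokebohum) add the prefix no-.
So dubvemput → nodubvemput.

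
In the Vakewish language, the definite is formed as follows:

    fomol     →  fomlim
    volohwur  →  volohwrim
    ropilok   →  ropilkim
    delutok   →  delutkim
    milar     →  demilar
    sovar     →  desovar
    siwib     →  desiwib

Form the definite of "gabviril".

volohwur and milar both end in -r yet inflect differently (volohwrim, demilar), so the final letter is not what conditions the rule; the last vowel is.
"gabviril" has last vowel 'i'. The one such stem in the data (siwib → desiwib) adds the prefix de-, so the same rule applies.
The other pattern: stems whose last vowel is 'o' or 'u' delete the last vowel and add -im.
So gabviril → degabviril.

degabviril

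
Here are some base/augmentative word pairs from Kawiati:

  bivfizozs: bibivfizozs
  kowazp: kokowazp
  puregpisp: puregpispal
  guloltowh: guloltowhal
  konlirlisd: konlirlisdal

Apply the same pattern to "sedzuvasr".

kowazp and puregpisp both end in -p yet inflect differently (kokowazp, puregpispal), so the final letter is not what conditions the rule; the second-to-last letter is.
"sedzuvasr" has second-to-last letter 's'. The stems whose second-to-last letter is 's' (puregpisp → puregpispal, konlirlisd → konlirlisdal) add -al.
So sedzuvasr → sedzuvasral.

sedzuvasral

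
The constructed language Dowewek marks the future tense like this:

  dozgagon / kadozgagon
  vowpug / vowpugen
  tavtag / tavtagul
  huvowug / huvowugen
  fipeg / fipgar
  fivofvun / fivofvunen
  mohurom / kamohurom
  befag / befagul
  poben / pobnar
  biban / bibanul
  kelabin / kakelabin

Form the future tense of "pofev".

fipeg and vowpug both end in -g yet inflect differently (fipgar, vowpugen), so the final letter is not what conditions the rule; the last vowel is.
"pofev" has last vowel 'e'. The stems whose last vowel is 'e' (poben → pobnar, fipeg → fipgar) delete the last vowel and add -ar.
So pofev → pofvar.

pofvar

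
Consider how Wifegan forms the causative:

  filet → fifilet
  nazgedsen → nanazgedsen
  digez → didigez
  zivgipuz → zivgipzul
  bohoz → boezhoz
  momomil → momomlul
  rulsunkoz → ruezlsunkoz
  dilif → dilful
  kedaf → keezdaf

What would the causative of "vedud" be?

veddul

digez and rulsunkoz both end in -z yet inflect differently (didigez, ruezlsunkoz), so the final letter is not what conditions the rule; the last vowel is.
"vedud" has last vowel 'u'. The one such stem in the data (zivgipuz → zivgipzul) deletes the last vowel and adds -ul (as do momomil, dilif), so the same rule applies.
So vedud → veddul.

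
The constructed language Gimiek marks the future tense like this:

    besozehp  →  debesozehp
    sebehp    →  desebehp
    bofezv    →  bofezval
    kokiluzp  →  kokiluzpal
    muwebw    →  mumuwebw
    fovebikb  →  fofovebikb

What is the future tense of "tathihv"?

besozehp and kokiluzp both end in -p yet inflect differently (debesozehp, kokiluzpal), so the final letter is not what conditions the rule; the second-to-last letter is.
"tathihv" has second-to-last letter 'h'. The stems whose second-to-last letter is 'h' (besozehp → debesozehp, sebehp → desebehp) add the prefix de-.
The other patterns: stems whose second-to-last letter is 'z' add -al; stems whose second-to-last letter is 'b' or 'k' repeat the first consonant+vowel as a prefix.
So tathihv → detathihv.

detathihv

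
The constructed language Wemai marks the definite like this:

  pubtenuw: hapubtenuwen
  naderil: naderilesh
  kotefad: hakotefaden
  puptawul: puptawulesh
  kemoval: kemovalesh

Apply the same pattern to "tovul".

kemoval and kotefad both have last vowel 'a' yet inflect differently (kemovalesh, hakotefaden), so the last vowel is not what conditions the rule; the final letter is.
"tovul" ends in -l. The stems ending in -l (puptawul → puptawulesh, naderil → naderilesh, kemoval → kemovalesh) add -esh.
So tovul → tovulesh.

tovulesh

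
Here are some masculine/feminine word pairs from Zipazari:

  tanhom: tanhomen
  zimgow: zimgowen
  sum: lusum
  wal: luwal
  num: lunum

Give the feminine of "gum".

lugum

tanhom and sum both end in -m yet inflect differently (tanhomen, lusum), so the final letter is not what conditions the rule; the number of vowels is.
"gum" has 1 vowel. The stems with 1 vowel (sum → lusum, wal → luwal, num → lunum) add the prefix lu-.
So gum → lugum.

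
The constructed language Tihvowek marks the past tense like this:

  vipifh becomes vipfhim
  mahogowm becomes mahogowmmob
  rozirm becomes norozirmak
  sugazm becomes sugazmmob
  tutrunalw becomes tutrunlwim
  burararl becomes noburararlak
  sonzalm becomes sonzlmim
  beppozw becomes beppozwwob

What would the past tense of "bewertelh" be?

rozirm and mahogowm both end in -m yet inflect differently (norozirmak, mahogowmmob), so the final letter is not what conditions the rule; the second-to-last letter is.
"bewertelh" has second-to-last letter 'l'. The stems whose second-to-last letter is 'l' (sonzalm → sonzlmim, tutrunalw → tutrunlwim) delete the last vowel and add -im.
The other patterns: stems whose second-to-last letter is 'r' add no- … -ak around the stem; stems whose second-to-last letter is 'w' or 'z' double the final consonant and add -ob.
So bewertelh → bewertlhim.

bewertlhim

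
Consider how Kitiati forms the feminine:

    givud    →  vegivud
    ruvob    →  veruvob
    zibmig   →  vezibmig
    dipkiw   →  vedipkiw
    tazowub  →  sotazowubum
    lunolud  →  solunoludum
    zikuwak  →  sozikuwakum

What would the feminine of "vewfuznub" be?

sovewfuznubum

"vewfuznub" has 3 vowels. The stems with 3 vowels (tazowub → sotazowubum, lunolud → solunoludum, zikuwak → sozikuwakum) add so- … -um around the stem.
So vewfuznub → sovewfuznubum.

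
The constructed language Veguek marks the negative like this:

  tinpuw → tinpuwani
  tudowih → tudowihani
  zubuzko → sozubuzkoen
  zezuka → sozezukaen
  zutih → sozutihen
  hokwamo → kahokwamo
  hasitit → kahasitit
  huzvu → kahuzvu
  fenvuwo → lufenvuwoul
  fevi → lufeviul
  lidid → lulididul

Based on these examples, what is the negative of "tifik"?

"tifik" begins with t-. The stems beginning with t- (tinpuw → tinpuwani, tudowih → tudowihani) add -ani.
The other patterns: stems beginning with z- add so- … -en around the stem; stems beginning with h- add the prefix ka-; stems beginning with f- or l- add lu- … -ul around the stem.
So tifik → tifikani.

tifikani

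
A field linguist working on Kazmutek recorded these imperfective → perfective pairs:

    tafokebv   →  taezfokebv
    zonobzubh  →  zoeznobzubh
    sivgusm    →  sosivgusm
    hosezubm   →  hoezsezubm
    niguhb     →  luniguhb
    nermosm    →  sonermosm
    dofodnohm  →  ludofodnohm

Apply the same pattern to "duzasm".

soduzasm

sivgusm and hosezubm both end in -m yet inflect differently (sosivgusm, hoezsezubm), so the final letter is not what conditions the rule; the second-to-last letter is.
"duzasm" has second-to-last letter 's'. The stems whose second-to-last letter is 's' (sivgusm → sosivgusm, nermosm → sonermosm) add the prefix so-.
So duzasm → soduzasm.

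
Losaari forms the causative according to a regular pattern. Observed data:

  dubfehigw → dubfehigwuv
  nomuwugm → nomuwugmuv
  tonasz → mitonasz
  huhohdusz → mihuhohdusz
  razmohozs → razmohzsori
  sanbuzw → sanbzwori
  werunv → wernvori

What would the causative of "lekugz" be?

lekugzuv

"lekugz" has second-to-last letter 'g'. The stems whose second-to-last letter is 'g' (dubfehigw → dubfehigwuv, nomuwugm → nomuwugmuv) add -uv.
The other patterns: stems whose second-to-last letter is 's' add the prefix mi-; stems whose second-to-last letter is 'n' or 'z' delete the last vowel and add -ori.
So lekugz → lekugzuv.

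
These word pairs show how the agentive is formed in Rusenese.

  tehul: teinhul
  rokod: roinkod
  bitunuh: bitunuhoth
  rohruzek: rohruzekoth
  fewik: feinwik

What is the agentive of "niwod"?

"niwod" has 2 vowels. The stems with 2 vowels (rokod → roinkod, tehul → teinhul, fewik → feinwik) insert -in- after the first vowel.
The other pattern: stems with 3 vowels add -oth.
So niwod → niinwod.

niinwod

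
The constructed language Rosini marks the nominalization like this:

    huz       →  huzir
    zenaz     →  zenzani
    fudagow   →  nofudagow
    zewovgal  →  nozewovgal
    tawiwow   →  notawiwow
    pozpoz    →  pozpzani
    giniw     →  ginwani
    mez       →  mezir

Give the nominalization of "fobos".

fobsani

huz and zenaz both end in -z yet inflect differently (huzir, zenzani), so the final letter is not what conditions the rule; the number of vowels is.
"fobos" has 2 vowels. The stems with 2 vowels (giniw → ginwani, zenaz → zenzani, pozpoz → pozpzani) delete the last vowel and add -ani.
So fobos → fobsani.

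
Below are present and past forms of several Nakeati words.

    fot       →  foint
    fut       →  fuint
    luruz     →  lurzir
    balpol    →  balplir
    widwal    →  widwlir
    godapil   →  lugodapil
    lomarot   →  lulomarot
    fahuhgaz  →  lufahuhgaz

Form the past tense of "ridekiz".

balpol and godapil both end in -l yet inflect differently (balplir, lugodapil), so the final letter is not what conditions the rule; the number of vowels is.
"ridekiz" has 3 vowels. The stems with 3 vowels (godapil → lugodapil, lomarot → lulomarot, fahuhgaz → lufahuhgaz) add the prefix lu-.
So ridekiz → luridekiz.

luridekiz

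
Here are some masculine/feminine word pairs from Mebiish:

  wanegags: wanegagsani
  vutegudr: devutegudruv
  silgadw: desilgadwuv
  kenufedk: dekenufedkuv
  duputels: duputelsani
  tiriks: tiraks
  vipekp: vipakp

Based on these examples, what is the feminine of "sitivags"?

tiriks and wanegags both end in -s yet inflect differently (tiraks, wanegagsani), so the final letter is not what conditions the rule; the second-to-last letter is.
"sitivags" has second-to-last letter 'g'. The one such stem in the data (wanegags → wanegagsani) adds -ani, so the same rule applies.
The other patterns: stems whose second-to-last letter is 'k' change the last vowel to 'a'; stems whose second-to-last letter is 'd' add de- … -uv around the stem.
So sitivags → sitivagsani.

sitivagsani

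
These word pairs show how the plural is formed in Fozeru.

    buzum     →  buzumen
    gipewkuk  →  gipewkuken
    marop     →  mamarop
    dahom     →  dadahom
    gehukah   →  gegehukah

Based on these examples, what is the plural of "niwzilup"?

"niwzilup" has last vowel 'u'. The stems whose last vowel is 'u' (buzum → buzumen, gipewkuk → gipewkuken) add -en.
The other pattern: stems whose last vowel is 'a' or 'o' repeat the first consonant+vowel as a prefix.
So niwzilup → niwzilupen.

niwzilupen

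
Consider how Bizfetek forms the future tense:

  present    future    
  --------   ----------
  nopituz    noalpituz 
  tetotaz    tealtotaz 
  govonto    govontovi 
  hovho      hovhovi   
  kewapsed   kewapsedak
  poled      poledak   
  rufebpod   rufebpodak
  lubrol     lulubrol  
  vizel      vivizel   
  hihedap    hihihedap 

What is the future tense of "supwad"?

govonto and rufebpod both have last vowel 'o' yet inflect differently (govontovi, rufebpodak), so the last vowel is not what conditions the rule; the final letter is.
"supwad" ends in -d. The stems ending in -d (kewapsed → kewapsedak, poled → poledak, rufebpod → rufebpodak) add -ak.
The other patterns: stems ending in -z insert -al- after the first vowel; stems ending in -o drop the final letter and add -ovi; stems ending in -l or -p repeat the first consonant+vowel as a prefix.
So supwad → supwadak.

supwadak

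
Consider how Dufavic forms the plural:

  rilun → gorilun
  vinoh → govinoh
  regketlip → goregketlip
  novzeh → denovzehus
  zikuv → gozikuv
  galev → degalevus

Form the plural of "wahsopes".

"wahsopes" has last vowel 'e'. The stems whose last vowel is 'e' (novzeh → denovzehus, galev → degalevus) add de- … -us around the stem.
So wahsopes → dewahsopesus.

dewahsopesus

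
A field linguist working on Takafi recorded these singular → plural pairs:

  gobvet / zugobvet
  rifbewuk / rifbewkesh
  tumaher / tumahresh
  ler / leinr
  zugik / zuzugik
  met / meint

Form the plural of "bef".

beinf

"bef" has 1 vowel. The stems with 1 vowel (ler → leinr, met → meint) insert -in- after the first vowel.
So bef → beinf.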